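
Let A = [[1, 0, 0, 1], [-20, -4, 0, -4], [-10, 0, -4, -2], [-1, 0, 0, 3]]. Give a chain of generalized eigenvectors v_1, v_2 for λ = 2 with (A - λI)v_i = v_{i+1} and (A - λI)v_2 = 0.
We seek v_1 ∈ ker((A - 2I)^2) \ ker(A - 2I), then set v_{i+1} = (A - 2I) v_i.

One such chain is v_1 = [[0, 0, 0, 1]]^T, v_2 = [[1, -4, -2, 1]]^T. Check: (A - 2I) v_2 = [[0, 0, 0, 0]]^T = 0.

v_1 = [[0, 0, 0, 1]]^T, v_2 = [[1, -4, -2, 1]]^T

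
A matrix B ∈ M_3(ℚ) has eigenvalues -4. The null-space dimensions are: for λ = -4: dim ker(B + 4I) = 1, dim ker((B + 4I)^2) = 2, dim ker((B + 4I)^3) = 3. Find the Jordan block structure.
λ = -4: successive nullity increments [1, 1, 1] count blocks of size ≥ k; block sizes are [3].

Jordan blocks: (-4, 3)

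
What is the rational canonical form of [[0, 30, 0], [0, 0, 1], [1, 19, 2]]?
R = [[0, 0, 30], [1, 0, 19], [0, 1, 2]]

The invariant factors of A (the non-unit diagonal entries of the Smith normal form of xI - A over ℚ[x]) are (x - 6)(x^2 + 4x + 5), each dividing the next. The characteristic polynomial is their product, (x - 6)(x^2 + 4x + 5).

The rational canonical form is the block-diagonal matrix of companion matrices C(f_i):
R = [[0, 0, 30], [1, 0, 19], [0, 1, 2]].

Note the characteristic polynomial does not split into linear factors over ℚ, so A has no Jordan form over ℚ; the rational canonical form exists over any field.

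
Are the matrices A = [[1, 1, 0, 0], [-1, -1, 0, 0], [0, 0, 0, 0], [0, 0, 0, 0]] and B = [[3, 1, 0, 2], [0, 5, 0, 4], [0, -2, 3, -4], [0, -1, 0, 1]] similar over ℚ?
trace(A) = 0 but trace(B) = 12. The trace is a similarity invariant, so A and B are not similar.

No.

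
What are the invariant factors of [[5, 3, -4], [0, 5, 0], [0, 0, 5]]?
The Jordan structure of A has elementary divisors (x - 5)^2, (x - 5). Arranging the block sizes at each eigenvalue in decreasing order and taking row products gives the invariant factors.

Invariant factors (smallest first, each dividing the next): x - 5, (x - 5)^2.

Check: the last factor (x - 5)^2 is the minimal polynomial, and the product (x - 5)^3 is the characteristic polynomial.

x - 5, (x - 5)^2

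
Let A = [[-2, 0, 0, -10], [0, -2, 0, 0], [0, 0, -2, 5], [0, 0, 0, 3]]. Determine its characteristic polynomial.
xI - A = [[x + 2, 0, 0, 10], [0, x + 2, 0, 0], [0, 0, x + 2, -5], [0, 0, 0, x - 3]].

Expanding det(xI - A) along the first row:
det(xI - A) = + (x + 2)·det([[x + 2, 0, 0], [0, x + 2, -5], [0, 0, x - 3]]) - (0)·det([[0, 0, 0], [0, x + 2, -5], [0, 0, x - 3]]) + (0)·det([[0, x + 2, 0], [0, 0, -5], [0, 0, x - 3]]) - (10)·det([[0, x + 2, 0], [0, 0, x + 2], [0, 0, 0]]).

Evaluating gives χ_A(x) = x^4 + 3x^3 - 6x^2 - 28x - 24 = (x - 3)(x + 2)^3.

χ_A(x) = (x - 3)(x + 2)^3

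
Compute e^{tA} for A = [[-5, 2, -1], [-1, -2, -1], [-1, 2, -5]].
A has Jordan form J = [[-4, 1, 0], [0, -4, 0], [0, 0, -4]] with A = PJP^{-1}, so e^{tA} = P e^{tJ} P^{-1}.

For a Jordan block J_k(λ), e^{tJ_k(λ)} = e^{λt} · (I + tN + t^2 N^2/2! + ... + t^{k-1} N^{k-1}/(k-1)!) where N is the nilpotent superdiagonal part.

Assembling the blocks and conjugating back gives the entries of e^{tA} as shown above.

e^{tA} = [[(1 - t)*e^{-4*t}, 2*t*e^{-4*t}, -t*e^{-4*t}], [-t*e^{-4*t}, (2*t + 1)*e^{-4*t}, -t*e^{-4*t}], [-t*e^{-4*t}, 2*t*e^{-4*t}, (1 - t)*e^{-4*t}]]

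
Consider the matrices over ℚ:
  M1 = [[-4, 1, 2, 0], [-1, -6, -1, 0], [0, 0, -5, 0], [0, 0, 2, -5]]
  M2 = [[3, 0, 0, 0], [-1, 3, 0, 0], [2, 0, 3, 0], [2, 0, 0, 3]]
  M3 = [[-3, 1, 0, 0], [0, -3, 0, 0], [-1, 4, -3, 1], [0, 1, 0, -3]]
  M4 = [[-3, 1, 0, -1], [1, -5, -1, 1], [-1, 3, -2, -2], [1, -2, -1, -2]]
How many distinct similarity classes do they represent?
3 classes: {M1}, {M2}, {M3, M4}

Characteristic polynomials: χ_{M1} = (x + 5)^4, χ_{M2} = (x - 3)^4, χ_{M3} = (x + 3)^4, χ_{M4} = (x + 3)^4.

{M1}: invariant factors x + 5, (x + 5)^3.

{M2}: invariant factors x - 3, x - 3, (x - 3)^2.

{M3, M4}: invariant factors (x + 3)^2, (x + 3)^2.

Matrices are similar if and only if their invariant-factor lists agree; the partition into similarity classes is {M1}, {M2}, {M3, M4}.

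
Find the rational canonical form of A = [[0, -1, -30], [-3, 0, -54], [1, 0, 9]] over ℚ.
The invariant factors of A (the non-unit diagonal entries of the Smith normal form of xI - A over ℚ[x]) are (x - 3)^3, each dividing the next. The characteristic polynomial is their product, (x - 3)^3.

The rational canonical form is the block-diagonal matrix of companion matrices C(f_i):
R = [[0, 0, 27], [1, 0, -27], [0, 1, 9]].

R = [[0, 0, 27], [1, 0, -27], [0, 1, 9]]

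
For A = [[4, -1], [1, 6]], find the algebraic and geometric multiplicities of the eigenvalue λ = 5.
algebraic multiplicity 2, geometric multiplicity 1

The characteristic polynomial is (x - 5)^2, so the factor x - 5 appears with exponent 2: the algebraic multiplicity is 2.

rank(A - 5I) = 1, so the eigenspace has dimension 2 - 1 = 1: the geometric multiplicity is 1.

Since 1 < 2, A is not diagonalizable.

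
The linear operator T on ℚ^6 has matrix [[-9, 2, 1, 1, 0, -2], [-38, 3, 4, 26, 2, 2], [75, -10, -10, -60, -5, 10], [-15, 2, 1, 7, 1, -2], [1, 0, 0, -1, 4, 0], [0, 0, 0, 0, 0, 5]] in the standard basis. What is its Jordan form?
J = [[-5, 1, 0, 0, 0, 0], [0, -5, 0, 0, 0, 0], [0, 0, -5, 0, 0, 0], [0, 0, 0, 5, 1, 0], [0, 0, 0, 0, 5, 0], [0, 0, 0, 0, 0, 5]]

The characteristic polynomial is det(xI - A) = (x - 5)^3(x + 5)^3, so the eigenvalues are -5 (algebraic multiplicity 3), 5 (algebraic multiplicity 3).

For λ = -5: rank(A + 5I) = 4, rank((A + 5I)^2) = 3. The eigenspace has dimension 6 - 4 = 2, so there are 2 Jordan blocks; the rank sequence gives block sizes [2, 1].

For λ = 5: rank(A - 5I) = 4, rank((A - 5I)^2) = 3. The eigenspace has dimension 6 - 4 = 2, so there are 2 Jordan blocks; the rank sequence gives block sizes [2, 1].

Assembling the blocks gives the Jordan form J above.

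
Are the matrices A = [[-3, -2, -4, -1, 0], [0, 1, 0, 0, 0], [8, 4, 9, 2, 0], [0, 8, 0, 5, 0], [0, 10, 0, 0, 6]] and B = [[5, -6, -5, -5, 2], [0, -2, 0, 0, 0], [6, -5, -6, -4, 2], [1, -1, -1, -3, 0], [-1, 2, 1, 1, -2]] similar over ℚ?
No.

trace(A) = 18 but trace(B) = -8. The trace is a similarity invariant, so A and B are not similar.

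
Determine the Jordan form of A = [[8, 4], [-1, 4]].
J = [[6, 1], [0, 6]]

The characteristic polynomial is det(xI - A) = (x - 6)^2, so the eigenvalues are 6 (algebraic multiplicity 2).

For λ = 6: rank(A - 6I) = 1, rank((A - 6I)^2) = 0. The eigenspace has dimension 2 - 1 = 1, so there is 1 Jordan block; the rank sequence gives block sizes [2].

Assembling the blocks gives the Jordan form J above.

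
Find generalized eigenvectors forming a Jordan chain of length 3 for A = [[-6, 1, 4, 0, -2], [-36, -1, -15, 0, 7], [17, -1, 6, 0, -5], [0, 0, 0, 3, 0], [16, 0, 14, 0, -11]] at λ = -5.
v_1 = [[0, 0, -1, 0, -2]]^T, v_2 = [[0, 1, -1, 0, -2]]^T, v_3 = [[1, 5, -2, 0, -2]]^T

We seek v_1 ∈ ker((A + 5I)^3) \ ker((A + 5I)^2), then set v_{i+1} = (A + 5I) v_i.

One such chain is v_1 = [[0, 0, -1, 0, -2]]^T, v_2 = [[0, 1, -1, 0, -2]]^T, v_3 = [[1, 5, -2, 0, -2]]^T. Check: (A + 5I) v_3 = [[0, 0, 0, 0, 0]]^T = 0.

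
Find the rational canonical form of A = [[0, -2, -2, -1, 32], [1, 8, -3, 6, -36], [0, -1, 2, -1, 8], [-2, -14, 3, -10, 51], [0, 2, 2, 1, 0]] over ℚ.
The invariant factors of A (the non-unit diagonal entries of the Smith normal form of xI - A over ℚ[x]) are (x - 2)(x^2 + x + 4)^2, each dividing the next. The characteristic polynomial is their product, (x - 2)(x^2 + x + 4)^2.

The rational canonical form is the block-diagonal matrix of companion matrices C(f_i):
R = [[0, 0, 0, 0, 32], [1, 0, 0, 0, 0], [0, 1, 0, 0, 10], [0, 0, 1, 0, -5], [0, 0, 0, 1, 0]].

Note the characteristic polynomial does not split into linear factors over ℚ, so A has no Jordan form over ℚ; the rational canonical form exists over any field.

R = [[0, 0, 0, 0, 32], [1, 0, 0, 0, 0], [0, 1, 0, 0, 10], [0, 0, 1, 0, -5], [0, 0, 0, 1, 0]]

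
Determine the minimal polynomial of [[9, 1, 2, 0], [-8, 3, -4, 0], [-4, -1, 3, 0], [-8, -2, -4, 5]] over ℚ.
m_A(x) = (x - 5)^2

The characteristic polynomial factors as (x - 5)^4. The minimal polynomial is ∏(x - λ)^{k_λ} where k_λ is the size of the largest Jordan block at λ.

For λ = 5: rank(A - 5I) = 1, and the largest Jordan block has size 2 (the smallest k with rank((A - 5I)^k) = rank((A - 5I)^(k+1))).

So m_A(x) = (x - 5)^2.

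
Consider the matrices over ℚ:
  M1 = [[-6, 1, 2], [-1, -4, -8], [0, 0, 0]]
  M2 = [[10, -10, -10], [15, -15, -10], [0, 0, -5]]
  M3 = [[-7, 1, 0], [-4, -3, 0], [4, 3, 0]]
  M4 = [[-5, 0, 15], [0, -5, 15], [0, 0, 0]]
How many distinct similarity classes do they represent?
Characteristic polynomials: χ_{M1} = x(x + 5)^2, χ_{M2} = x(x + 5)^2, χ_{M3} = x(x + 5)^2, χ_{M4} = x(x + 5)^2.

{M1, M3}: invariant factors x(x + 5)^2.

{M2, M4}: invariant factors x + 5, x(x + 5).

Matrices are similar if and only if their invariant-factor lists agree; the partition into similarity classes is {M1, M3}, {M2, M4}.

2 classes: {M1, M3}, {M2, M4}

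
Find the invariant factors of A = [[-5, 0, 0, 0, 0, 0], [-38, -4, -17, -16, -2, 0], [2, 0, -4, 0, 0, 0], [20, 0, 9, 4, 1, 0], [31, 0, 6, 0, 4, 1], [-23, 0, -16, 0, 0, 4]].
(x - 4)^3(x + 4)^2(x + 5)

The Jordan structure of A has elementary divisors (x + 5), (x + 4)^2, (x - 4)^3. Arranging the block sizes at each eigenvalue in decreasing order and taking row products gives the invariant factors.

Invariant factors (smallest first, each dividing the next): (x - 4)^3(x + 4)^2(x + 5).

Check: the last factor (x - 4)^3(x + 4)^2(x + 5) is the minimal polynomial, and the product (x - 4)^3(x + 4)^2(x + 5) is the characteristic polynomial.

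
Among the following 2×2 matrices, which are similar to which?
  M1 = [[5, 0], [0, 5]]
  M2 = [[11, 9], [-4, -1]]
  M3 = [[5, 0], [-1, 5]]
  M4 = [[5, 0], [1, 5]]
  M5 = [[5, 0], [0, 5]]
Characteristic polynomials: χ_{M1} = (x - 5)^2, χ_{M2} = (x - 5)^2, χ_{M3} = (x - 5)^2, χ_{M4} = (x - 5)^2, χ_{M5} = (x - 5)^2.

{M1, M5}: invariant factors x - 5, x - 5.

{M2, M3, M4}: invariant factors (x - 5)^2.

Matrices are similar if and only if their invariant-factor lists agree; the partition into similarity classes is {M1, M5}, {M2, M3, M4}.

2 classes: {M1, M5}, {M2, M3, M4}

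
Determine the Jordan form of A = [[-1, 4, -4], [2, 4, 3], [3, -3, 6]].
J = [[3, 1, 0], [0, 3, 1], [0, 0, 3]]

The characteristic polynomial is det(xI - A) = (x - 3)^3, so the eigenvalues are 3 (algebraic multiplicity 3).

For λ = 3: rank(A - 3I) = 2, rank((A - 3I)^2) = 1, rank((A - 3I)^3) = 0. The eigenspace has dimension 3 - 2 = 1, so there is 1 Jordan block; the rank sequence gives block sizes [3].

Assembling the blocks gives the Jordan form J above.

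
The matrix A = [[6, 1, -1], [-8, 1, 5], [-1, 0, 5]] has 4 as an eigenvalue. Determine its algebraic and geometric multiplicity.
algebraic multiplicity 3, geometric multiplicity 1

The characteristic polynomial is (x - 4)^3, so the factor x - 4 appears with exponent 3: the algebraic multiplicity is 3.

rank(A - 4I) = 2, so the eigenspace has dimension 3 - 2 = 1: the geometric multiplicity is 1.

Since 1 < 3, A is not diagonalizable.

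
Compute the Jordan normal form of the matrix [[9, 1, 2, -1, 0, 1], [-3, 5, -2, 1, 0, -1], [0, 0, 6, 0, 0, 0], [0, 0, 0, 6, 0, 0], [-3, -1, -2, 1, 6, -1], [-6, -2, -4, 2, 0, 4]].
The characteristic polynomial is det(xI - A) = (x - 6)^6, so the eigenvalues are 6 (algebraic multiplicity 6).

For λ = 6: rank(A - 6I) = 1, rank((A - 6I)^2) = 0. The eigenspace has dimension 6 - 1 = 5, so there are 5 Jordan blocks; the rank sequence gives block sizes [2, 1, 1, 1, 1].

Assembling the blocks gives the Jordan form J above.

J = [[6, 1, 0, 0, 0, 0], [0, 6, 0, 0, 0, 0], [0, 0, 6, 0, 0, 0], [0, 0, 0, 6, 0, 0], [0, 0, 0, 0, 6, 0], [0, 0, 0, 0, 0, 6]]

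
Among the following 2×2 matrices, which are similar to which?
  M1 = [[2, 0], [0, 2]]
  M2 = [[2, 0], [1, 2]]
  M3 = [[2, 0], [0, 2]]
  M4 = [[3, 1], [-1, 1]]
2 classes: {M1, M3}, {M2, M4}

Characteristic polynomials: χ_{M1} = (x - 2)^2, χ_{M2} = (x - 2)^2, χ_{M3} = (x - 2)^2, χ_{M4} = (x - 2)^2.

{M1, M3}: invariant factors x - 2, x - 2.

{M2, M4}: invariant factors (x - 2)^2.

Matrices are similar if and only if their invariant-factor lists agree; the partition into similarity classes is {M1, M3}, {M2, M4}.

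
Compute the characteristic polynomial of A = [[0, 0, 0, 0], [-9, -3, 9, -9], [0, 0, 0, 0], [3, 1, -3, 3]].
xI - A = [[x, 0, 0, 0], [9, x + 3, -9, 9], [0, 0, x, 0], [-3, -1, 3, x - 3]].

Expanding det(xI - A) along the first row:
det(xI - A) = + (x)·det([[x + 3, -9, 9], [0, x, 0], [-1, 3, x - 3]]) - (0)·det([[9, -9, 9], [0, x, 0], [-3, 3, x - 3]]) + (0)·det([[9, x + 3, 9], [0, 0, 0], [-3, -1, x - 3]]) - (0)·det([[9, x + 3, -9], [0, 0, x], [-3, -1, 3]]).

Evaluating gives χ_A(x) = x^4.

χ_A(x) = x^4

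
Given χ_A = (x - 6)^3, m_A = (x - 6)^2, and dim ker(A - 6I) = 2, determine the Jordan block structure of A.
λ = 6: algebraic multiplicity 3 (exponent in χ_A), largest block size 2 (exponent in m_A), 2 blocks (geometric multiplicity). These force block sizes [2, 1].

Jordan blocks: (6, 2), (6, 1)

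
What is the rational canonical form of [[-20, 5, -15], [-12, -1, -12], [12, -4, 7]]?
R = [[-5, 0, 0], [0, 0, -20], [0, 1, -9]]

The invariant factors of A (the non-unit diagonal entries of the Smith normal form of xI - A over ℚ[x]) are x + 5, (x + 4)(x + 5), each dividing the next. The characteristic polynomial is their product, (x + 4)(x + 5)^2.

The rational canonical form is the block-diagonal matrix of companion matrices C(f_i):
R = [[-5, 0, 0], [0, 0, -20], [0, 1, -9]].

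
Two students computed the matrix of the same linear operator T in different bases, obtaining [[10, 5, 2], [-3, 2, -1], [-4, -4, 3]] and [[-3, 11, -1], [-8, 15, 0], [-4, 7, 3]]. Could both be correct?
Yes.

Two matrices over a field are similar if and only if they have the same invariant factors.

Both A and B have characteristic polynomial (x - 5)^3 and minimal polynomial (x - 5)^3. Computing further, both have invariant factors (x - 5)^3. Hence A and B are similar.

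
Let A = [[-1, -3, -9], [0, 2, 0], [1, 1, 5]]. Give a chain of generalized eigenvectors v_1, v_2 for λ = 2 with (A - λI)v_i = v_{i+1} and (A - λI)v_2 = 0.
v_1 = [[1, 0, 0]]^T, v_2 = [[-3, 0, 1]]^T

We seek v_1 ∈ ker((A - 2I)^2) \ ker(A - 2I), then set v_{i+1} = (A - 2I) v_i.

One such chain is v_1 = [[1, 0, 0]]^T, v_2 = [[-3, 0, 1]]^T. Check: (A - 2I) v_2 = [[0, 0, 0]]^T = 0.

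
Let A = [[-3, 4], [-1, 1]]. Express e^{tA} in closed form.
A has Jordan form J = [[-1, 1], [0, -1]] with A = PJP^{-1}, so e^{tA} = P e^{tJ} P^{-1}.

For a Jordan block J_k(λ), e^{tJ_k(λ)} = e^{λt} · (I + tN + t^2 N^2/2! + ... + t^{k-1} N^{k-1}/(k-1)!) where N is the nilpotent superdiagonal part.

Assembling the blocks and conjugating back gives the entries of e^{tA} as shown above.

e^{tA} = [[(1 - 2*t)*e^{-t}, 4*t*e^{-t}], [-t*e^{-t}, (2*t + 1)*e^{-t}]]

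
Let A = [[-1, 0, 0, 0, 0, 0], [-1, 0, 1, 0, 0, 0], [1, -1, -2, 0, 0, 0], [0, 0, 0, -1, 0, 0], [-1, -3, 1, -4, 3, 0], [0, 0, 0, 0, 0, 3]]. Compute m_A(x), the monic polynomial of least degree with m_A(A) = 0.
m_A(x) = (x - 3)(x + 1)^2

The characteristic polynomial factors as (x - 3)^2(x + 1)^4. The minimal polynomial is ∏(x - λ)^{k_λ} where k_λ is the size of the largest Jordan block at λ.

For λ = -1: rank(A + I) = 3, and the largest Jordan block has size 2 (the smallest k with rank((A + I)^k) = rank((A + I)^(k+1))).
For λ = 3: rank(A - 3I) = 4, and the largest Jordan block has size 1 (the smallest k with rank((A - 3I)^k) = rank((A - 3I)^(k+1))).

So m_A(x) = (x - 3)(x + 1)^2.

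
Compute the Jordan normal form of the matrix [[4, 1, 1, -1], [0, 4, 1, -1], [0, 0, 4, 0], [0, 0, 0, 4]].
The characteristic polynomial is det(xI - A) = (x - 4)^4, so the eigenvalues are 4 (algebraic multiplicity 4).

For λ = 4: rank(A - 4I) = 2, rank((A - 4I)^2) = 1, rank((A - 4I)^3) = 0. The eigenspace has dimension 4 - 2 = 2, so there are 2 Jordan blocks; the rank sequence gives block sizes [3, 1].

Assembling the blocks gives the Jordan form J above.

J = [[4, 1, 0, 0], [0, 4, 1, 0], [0, 0, 4, 0], [0, 0, 0, 4]]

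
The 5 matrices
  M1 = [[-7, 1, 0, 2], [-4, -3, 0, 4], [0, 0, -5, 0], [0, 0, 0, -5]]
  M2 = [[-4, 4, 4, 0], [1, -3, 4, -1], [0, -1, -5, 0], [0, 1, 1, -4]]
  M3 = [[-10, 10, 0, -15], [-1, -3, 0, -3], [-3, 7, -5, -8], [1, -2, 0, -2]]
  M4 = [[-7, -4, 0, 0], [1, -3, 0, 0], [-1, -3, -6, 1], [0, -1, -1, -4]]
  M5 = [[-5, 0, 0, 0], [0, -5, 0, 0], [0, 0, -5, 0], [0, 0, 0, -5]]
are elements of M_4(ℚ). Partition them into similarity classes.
Characteristic polynomials: χ_{M1} = (x + 5)^4, χ_{M2} = (x + 4)^4, χ_{M3} = (x + 5)^4, χ_{M4} = (x + 5)^4, χ_{M5} = (x + 5)^4.

{M1}: invariant factors x + 5, x + 5, (x + 5)^2.

{M2}: invariant factors x + 4, (x + 4)^3.

{M3, M4}: invariant factors (x + 5)^2, (x + 5)^2.

{M5}: invariant factors x + 5, x + 5, x + 5, x + 5.

Matrices are similar if and only if their invariant-factor lists agree; the partition into similarity classes is {M1}, {M2}, {M3, M4}, {M5}.

4 classes: {M1}, {M2}, {M3, M4}, {M5}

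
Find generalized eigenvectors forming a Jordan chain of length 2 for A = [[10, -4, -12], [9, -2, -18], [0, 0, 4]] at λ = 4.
We seek v_1 ∈ ker((A - 4I)^2) \ ker(A - 4I), then set v_{i+1} = (A - 4I) v_i.

One such chain is v_1 = [[1, 1, 0]]^T, v_2 = [[2, 3, 0]]^T. Check: (A - 4I) v_2 = [[0, 0, 0]]^T = 0.

v_1 = [[1, 1, 0]]^T, v_2 = [[2, 3, 0]]^T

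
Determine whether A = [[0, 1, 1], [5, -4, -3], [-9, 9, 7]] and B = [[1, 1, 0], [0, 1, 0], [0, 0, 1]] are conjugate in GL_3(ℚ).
Both have characteristic polynomial (x - 1)^3, but the minimal polynomial of A is (x - 1)^3 while the minimal polynomial of B is (x - 1)^2. The minimal polynomial is a similarity invariant, so A and B are not similar.

No.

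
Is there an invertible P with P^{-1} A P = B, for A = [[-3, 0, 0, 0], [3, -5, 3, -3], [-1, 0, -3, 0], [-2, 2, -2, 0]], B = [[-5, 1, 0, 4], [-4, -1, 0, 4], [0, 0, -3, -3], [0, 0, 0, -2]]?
Both have characteristic polynomial (x + 2)(x + 3)^3, but the minimal polynomial of A is (x + 2)(x + 3)^3 while the minimal polynomial of B is (x + 2)(x + 3)^2. The minimal polynomial is a similarity invariant, so A and B are not similar.

No.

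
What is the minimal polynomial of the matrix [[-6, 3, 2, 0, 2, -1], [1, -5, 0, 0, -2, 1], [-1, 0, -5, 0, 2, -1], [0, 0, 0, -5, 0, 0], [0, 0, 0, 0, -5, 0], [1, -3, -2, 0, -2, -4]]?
m_A(x) = (x + 5)^3

The characteristic polynomial factors as (x + 5)^6. The minimal polynomial is ∏(x - λ)^{k_λ} where k_λ is the size of the largest Jordan block at λ.

For λ = -5: rank(A + 5I) = 2, and the largest Jordan block has size 3 (the smallest k with rank((A + 5I)^k) = rank((A + 5I)^(k+1))).

So m_A(x) = (x + 5)^3.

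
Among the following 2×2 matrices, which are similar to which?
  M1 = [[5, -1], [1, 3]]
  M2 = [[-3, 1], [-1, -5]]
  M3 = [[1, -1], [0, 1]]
3 classes: {M1}, {M2}, {M3}

Characteristic polynomials: χ_{M1} = (x - 4)^2, χ_{M2} = (x + 4)^2, χ_{M3} = (x - 1)^2.

{M1}: invariant factors (x - 4)^2.

{M2}: invariant factors (x + 4)^2.

{M3}: invariant factors (x - 1)^2.

Matrices are similar if and only if their invariant-factor lists agree; the partition into similarity classes is {M1}, {M2}, {M3}.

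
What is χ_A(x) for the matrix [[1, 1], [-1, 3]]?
xI - A = [[x - 1, -1], [1, x - 3]].

Expanding det(xI - A) along the first row:
det(xI - A) = + (x - 1)·det([[x - 3]]) - (-1)·det([[1]]).

Evaluating gives χ_A(x) = x^2 - 4x + 4 = (x - 2)^2.

χ_A(x) = (x - 2)^2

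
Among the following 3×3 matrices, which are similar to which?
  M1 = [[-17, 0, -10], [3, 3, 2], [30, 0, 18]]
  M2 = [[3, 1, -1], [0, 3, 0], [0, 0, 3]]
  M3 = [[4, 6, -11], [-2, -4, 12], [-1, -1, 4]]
2 classes: {M1, M3}, {M2}

Characteristic polynomials: χ_{M1} = (x - 3)^2(x + 2), χ_{M2} = (x - 3)^3, χ_{M3} = (x - 3)^2(x + 2).

{M1, M3}: invariant factors (x - 3)^2(x + 2).

{M2}: invariant factors x - 3, (x - 3)^2.

Matrices are similar if and only if their invariant-factor lists agree; the partition into similarity classes is {M1, M3}, {M2}.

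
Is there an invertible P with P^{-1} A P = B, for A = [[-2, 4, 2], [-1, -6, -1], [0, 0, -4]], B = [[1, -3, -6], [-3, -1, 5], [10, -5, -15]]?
trace(A) = -12 but trace(B) = -15. The trace is a similarity invariant, so A and B are not similar.

No.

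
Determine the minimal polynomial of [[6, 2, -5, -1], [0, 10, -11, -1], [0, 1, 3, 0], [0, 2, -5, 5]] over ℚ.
The characteristic polynomial factors as (x - 6)^4. The minimal polynomial is ∏(x - λ)^{k_λ} where k_λ is the size of the largest Jordan block at λ.

For λ = 6: rank(A - 6I) = 2, and the largest Jordan block has size 3 (the smallest k with rank((A - 6I)^k) = rank((A - 6I)^(k+1))).

So m_A(x) = (x - 6)^3.

m_A(x) = (x - 6)^3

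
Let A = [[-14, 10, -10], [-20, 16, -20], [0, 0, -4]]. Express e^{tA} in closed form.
A has Jordan form J = [[-4, 0, 0], [0, -4, 0], [0, 0, 6]] with A = PJP^{-1}, so e^{tA} = P e^{tJ} P^{-1}.

For a Jordan block J_k(λ), e^{tJ_k(λ)} = e^{λt} · (I + tN + t^2 N^2/2! + ... + t^{k-1} N^{k-1}/(k-1)!) where N is the nilpotent superdiagonal part.

Assembling the blocks and conjugating back gives the entries of e^{tA} as shown above.

e^{tA} = [[(2 - e^{10*t})*e^{-4*t}, (e^{10*t} - 1)*e^{-4*t}, (1 - e^{10*t})*e^{-4*t}], [2*(1 - e^{10*t})*e^{-4*t}, (2*e^{10*t} - 1)*e^{-4*t}, 2*(1 - e^{10*t})*e^{-4*t}], [0, 0, e^{-4*t}]]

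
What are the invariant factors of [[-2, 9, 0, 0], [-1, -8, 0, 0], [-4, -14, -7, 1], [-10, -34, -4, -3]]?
The Jordan structure of A has elementary divisors (x + 5)^2, (x + 5)^2. Arranging the block sizes at each eigenvalue in decreasing order and taking row products gives the invariant factors.

Invariant factors (smallest first, each dividing the next): (x + 5)^2, (x + 5)^2.

Check: the last factor (x + 5)^2 is the minimal polynomial, and the product (x + 5)^4 is the characteristic polynomial.

(x + 5)^2, (x + 5)^2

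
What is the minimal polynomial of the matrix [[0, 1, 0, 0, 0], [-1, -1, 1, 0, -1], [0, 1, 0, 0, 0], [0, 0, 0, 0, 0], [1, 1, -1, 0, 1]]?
The characteristic polynomial factors as x^5. The minimal polynomial is ∏(x - λ)^{k_λ} where k_λ is the size of the largest Jordan block at λ.

For λ = 0: rank(A) = 2, and the largest Jordan block has size 3 (the smallest k with rank(A^k) = rank(A^(k+1))).

So m_A(x) = x^3.

m_A(x) = x^3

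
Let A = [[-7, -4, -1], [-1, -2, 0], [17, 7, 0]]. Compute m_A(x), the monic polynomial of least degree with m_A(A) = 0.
m_A(x) = (x + 3)^3

The characteristic polynomial factors as (x + 3)^3. The minimal polynomial is ∏(x - λ)^{k_λ} where k_λ is the size of the largest Jordan block at λ.

For λ = -3: rank(A + 3I) = 2, and the largest Jordan block has size 3 (the smallest k with rank((A + 3I)^k) = rank((A + 3I)^(k+1))).

So m_A(x) = (x + 3)^3.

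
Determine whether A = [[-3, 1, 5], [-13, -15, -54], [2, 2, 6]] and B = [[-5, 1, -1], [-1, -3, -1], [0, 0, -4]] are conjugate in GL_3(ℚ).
No.

Both have characteristic polynomial (x + 4)^3, but the minimal polynomial of A is (x + 4)^3 while the minimal polynomial of B is (x + 4)^2. The minimal polynomial is a similarity invariant, so A and B are not similar.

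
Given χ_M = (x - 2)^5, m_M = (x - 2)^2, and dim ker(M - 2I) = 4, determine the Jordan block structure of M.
Jordan blocks: (2, 2), (2, 1), (2, 1), (2, 1)

λ = 2: algebraic multiplicity 5 (exponent in χ_M), largest block size 2 (exponent in m_M), 4 blocks (geometric multiplicity). These force block sizes [2, 1, 1, 1].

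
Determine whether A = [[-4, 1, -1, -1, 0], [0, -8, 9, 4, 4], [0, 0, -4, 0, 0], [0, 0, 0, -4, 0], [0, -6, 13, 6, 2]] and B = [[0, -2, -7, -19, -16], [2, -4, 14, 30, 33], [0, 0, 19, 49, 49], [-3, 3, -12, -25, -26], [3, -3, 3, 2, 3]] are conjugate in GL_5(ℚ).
No.

trace(A) = -18 but trace(B) = -7. The trace is a similarity invariant, so A and B are not similar.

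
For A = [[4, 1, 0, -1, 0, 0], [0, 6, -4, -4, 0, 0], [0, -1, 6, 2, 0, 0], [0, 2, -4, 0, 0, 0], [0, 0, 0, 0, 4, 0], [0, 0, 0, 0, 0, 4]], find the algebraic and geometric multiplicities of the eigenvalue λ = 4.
algebraic multiplicity 6, geometric multiplicity 4

The characteristic polynomial is (x - 4)^6, so the factor x - 4 appears with exponent 6: the algebraic multiplicity is 6.

rank(A - 4I) = 2, so the eigenspace has dimension 6 - 2 = 4: the geometric multiplicity is 4.

Since 4 < 6, A is not diagonalizable.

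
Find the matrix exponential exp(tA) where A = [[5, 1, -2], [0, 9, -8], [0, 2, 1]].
e^{tA} = [[e^{5*t}, t*e^{5*t}, -2*t*e^{5*t}], [0, (4*t + 1)*e^{5*t}, -8*t*e^{5*t}], [0, 2*t*e^{5*t}, (1 - 4*t)*e^{5*t}]]

A has Jordan form J = [[5, 1, 0], [0, 5, 0], [0, 0, 5]] with A = PJP^{-1}, so e^{tA} = P e^{tJ} P^{-1}.

For a Jordan block J_k(λ), e^{tJ_k(λ)} = e^{λt} · (I + tN + t^2 N^2/2! + ... + t^{k-1} N^{k-1}/(k-1)!) where N is the nilpotent superdiagonal part.

Assembling the blocks and conjugating back gives the entries of e^{tA} as shown above.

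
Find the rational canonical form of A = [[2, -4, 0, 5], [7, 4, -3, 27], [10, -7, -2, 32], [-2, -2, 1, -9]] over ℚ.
R = [[0, 0, 0, 5], [1, 0, 0, 6], [0, 1, 0, 1], [0, 0, 1, -5]]

The invariant factors of A (the non-unit diagonal entries of the Smith normal form of xI - A over ℚ[x]) are (x + 5)(x^3 - x - 1), each dividing the next. The characteristic polynomial is their product, (x + 5)(x^3 - x - 1).

The rational canonical form is the block-diagonal matrix of companion matrices C(f_i):
R = [[0, 0, 0, 5], [1, 0, 0, 6], [0, 1, 0, 1], [0, 0, 1, -5]].

Note the characteristic polynomial does not split into linear factors over ℚ, so A has no Jordan form over ℚ; the rational canonical form exists over any field.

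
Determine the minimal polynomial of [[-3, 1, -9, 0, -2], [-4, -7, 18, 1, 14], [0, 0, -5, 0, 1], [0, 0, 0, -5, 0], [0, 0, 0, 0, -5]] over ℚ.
The characteristic polynomial factors as (x + 5)^5. The minimal polynomial is ∏(x - λ)^{k_λ} where k_λ is the size of the largest Jordan block at λ.

For λ = -5: rank(A + 5I) = 3, and the largest Jordan block has size 3 (the smallest k with rank((A + 5I)^k) = rank((A + 5I)^(k+1))).

So m_A(x) = (x + 5)^3.

m_A(x) = (x + 5)^3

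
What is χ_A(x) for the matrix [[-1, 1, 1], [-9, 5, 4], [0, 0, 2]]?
xI - A = [[x + 1, -1, -1], [9, x - 5, -4], [0, 0, x - 2]].

Expanding det(xI - A) along the first row:
det(xI - A) = + (x + 1)·det([[x - 5, -4], [0, x - 2]]) - (-1)·det([[9, -4], [0, x - 2]]) + (-1)·det([[9, x - 5], [0, 0]]).

Evaluating gives χ_A(x) = x^3 - 6x^2 + 12x - 8 = (x - 2)^3.

χ_A(x) = (x - 2)^3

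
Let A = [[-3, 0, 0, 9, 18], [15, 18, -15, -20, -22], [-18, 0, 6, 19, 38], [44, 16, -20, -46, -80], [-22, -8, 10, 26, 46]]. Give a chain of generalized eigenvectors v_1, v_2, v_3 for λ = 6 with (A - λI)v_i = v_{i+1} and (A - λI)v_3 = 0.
We seek v_1 ∈ ker((A - 6I)^3) \ ker((A - 6I)^2), then set v_{i+1} = (A - 6I) v_i.

One such chain is v_1 = [[1, 4, 3, 1, 0]]^T, v_2 = [[0, -2, 1, -4, 2]]^T, v_3 = [[0, -3, 0, -4, 2]]^T. Check: (A - 6I) v_3 = [[0, 0, 0, 0, 0]]^T = 0.

v_1 = [[1, 4, 3, 1, 0]]^T, v_2 = [[0, -2, 1, -4, 2]]^T, v_3 = [[0, -3, 0, -4, 2]]^T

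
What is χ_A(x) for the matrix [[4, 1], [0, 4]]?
χ_A(x) = (x - 4)^2

xI - A = [[x - 4, -1], [0, x - 4]].

Expanding det(xI - A) along the first row:
det(xI - A) = + (x - 4)·det([[x - 4]]) - (-1)·det([[0]]).

Evaluating gives χ_A(x) = x^2 - 8x + 16 = (x - 4)^2.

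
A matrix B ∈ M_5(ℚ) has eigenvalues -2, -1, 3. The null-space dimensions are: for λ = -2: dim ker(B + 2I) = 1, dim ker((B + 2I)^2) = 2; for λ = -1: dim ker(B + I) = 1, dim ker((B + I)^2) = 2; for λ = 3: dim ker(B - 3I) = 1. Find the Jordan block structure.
λ = -2: successive nullity increments [1, 1] count blocks of size ≥ k; block sizes are [2].
λ = -1: successive nullity increments [1, 1] count blocks of size ≥ k; block sizes are [2].
λ = 3: successive nullity increments [1] count blocks of size ≥ k; block sizes are [1].

Jordan blocks: (-2, 2), (-1, 2), (3, 1)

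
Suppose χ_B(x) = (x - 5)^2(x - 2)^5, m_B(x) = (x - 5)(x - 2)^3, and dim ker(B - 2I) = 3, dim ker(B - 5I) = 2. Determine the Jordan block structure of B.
Jordan blocks: (2, 3), (2, 1), (2, 1), (5, 1), (5, 1)

λ = 2: algebraic multiplicity 5 (exponent in χ_B), largest block size 3 (exponent in m_B), 3 blocks (geometric multiplicity). These force block sizes [3, 1, 1].
λ = 5: algebraic multiplicity 2 (exponent in χ_B), largest block size 1 (exponent in m_B), 2 blocks (geometric multiplicity). These force block sizes [1, 1].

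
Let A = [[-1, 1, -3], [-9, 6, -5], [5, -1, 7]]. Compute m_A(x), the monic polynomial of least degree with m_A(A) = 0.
m_A(x) = (x - 4)^3

The characteristic polynomial factors as (x - 4)^3. The minimal polynomial is ∏(x - λ)^{k_λ} where k_λ is the size of the largest Jordan block at λ.

For λ = 4: rank(A - 4I) = 2, and the largest Jordan block has size 3 (the smallest k with rank((A - 4I)^k) = rank((A - 4I)^(k+1))).

So m_A(x) = (x - 4)^3.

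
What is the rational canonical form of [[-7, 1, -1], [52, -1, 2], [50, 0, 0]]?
The invariant factors of A (the non-unit diagonal entries of the Smith normal form of xI - A over ℚ[x]) are (x - 2)(x + 5)^2, each dividing the next. The characteristic polynomial is their product, (x - 2)(x + 5)^2.

The rational canonical form is the block-diagonal matrix of companion matrices C(f_i):
R = [[0, 0, 50], [1, 0, -5], [0, 1, -8]].

R = [[0, 0, 50], [1, 0, -5], [0, 1, -8]]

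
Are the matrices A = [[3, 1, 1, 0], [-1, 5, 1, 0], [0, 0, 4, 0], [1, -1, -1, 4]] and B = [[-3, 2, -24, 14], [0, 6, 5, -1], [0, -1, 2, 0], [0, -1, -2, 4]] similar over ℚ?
No.

trace(A) = 16 but trace(B) = 9. The trace is a similarity invariant, so A and B are not similar.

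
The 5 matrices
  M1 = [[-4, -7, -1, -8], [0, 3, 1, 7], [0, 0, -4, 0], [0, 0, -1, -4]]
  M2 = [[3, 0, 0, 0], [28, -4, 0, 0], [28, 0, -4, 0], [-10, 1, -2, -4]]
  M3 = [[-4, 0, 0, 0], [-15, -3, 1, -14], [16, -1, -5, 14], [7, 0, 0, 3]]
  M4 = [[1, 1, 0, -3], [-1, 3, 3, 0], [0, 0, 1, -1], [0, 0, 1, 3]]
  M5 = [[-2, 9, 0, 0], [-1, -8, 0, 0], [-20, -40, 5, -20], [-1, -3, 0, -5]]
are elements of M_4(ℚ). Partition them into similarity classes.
4 classes: {M1, M3}, {M2}, {M4}, {M5}

Characteristic polynomials: χ_{M1} = (x - 3)(x + 4)^3, χ_{M2} = (x - 3)(x + 4)^3, χ_{M3} = (x - 3)(x + 4)^3, χ_{M4} = (x - 2)^4, χ_{M5} = (x - 5)(x + 5)^3.

{M1, M3}: invariant factors (x - 3)(x + 4)^3.

{M2}: invariant factors x + 4, (x - 3)(x + 4)^2.

{M4}: invariant factors (x - 2)^2, (x - 2)^2.

{M5}: invariant factors x + 5, (x - 5)(x + 5)^2.

Matrices are similar if and only if their invariant-factor lists agree; the partition into similarity classes is {M1, M3}, {M2}, {M4}, {M5}.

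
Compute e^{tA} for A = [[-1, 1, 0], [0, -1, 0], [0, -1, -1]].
A has Jordan form J = [[-1, 1, 0], [0, -1, 0], [0, 0, -1]] with A = PJP^{-1}, so e^{tA} = P e^{tJ} P^{-1}.

For a Jordan block J_k(λ), e^{tJ_k(λ)} = e^{λt} · (I + tN + t^2 N^2/2! + ... + t^{k-1} N^{k-1}/(k-1)!) where N is the nilpotent superdiagonal part.

Assembling the blocks and conjugating back gives the entries of e^{tA} as shown above.

e^{tA} = [[e^{-t}, t*e^{-t}, 0], [0, e^{-t}, 0], [0, -t*e^{-t}, e^{-t}]]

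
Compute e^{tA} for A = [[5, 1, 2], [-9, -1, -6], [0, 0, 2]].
e^{tA} = [[(3*t + 1)*e^{2*t}, t*e^{2*t}, 2*t*e^{2*t}], [-9*t*e^{2*t}, (1 - 3*t)*e^{2*t}, -6*t*e^{2*t}], [0, 0, e^{2*t}]]

A has Jordan form J = [[2, 1, 0], [0, 2, 0], [0, 0, 2]] with A = PJP^{-1}, so e^{tA} = P e^{tJ} P^{-1}.

For a Jordan block J_k(λ), e^{tJ_k(λ)} = e^{λt} · (I + tN + t^2 N^2/2! + ... + t^{k-1} N^{k-1}/(k-1)!) where N is the nilpotent superdiagonal part.

Assembling the blocks and conjugating back gives the entries of e^{tA} as shown above.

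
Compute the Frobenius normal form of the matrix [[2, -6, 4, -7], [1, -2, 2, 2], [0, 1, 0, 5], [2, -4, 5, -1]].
R = [[0, 0, 0, -1], [1, 0, 0, 2], [0, 1, 0, 3], [0, 0, 1, -1]]

The invariant factors of A (the non-unit diagonal entries of the Smith normal form of xI - A over ℚ[x]) are (x + 1)(x^3 - 3x + 1), each dividing the next. The characteristic polynomial is their product, (x + 1)(x^3 - 3x + 1).

The rational canonical form is the block-diagonal matrix of companion matrices C(f_i):
R = [[0, 0, 0, -1], [1, 0, 0, 2], [0, 1, 0, 3], [0, 0, 1, -1]].

Note the characteristic polynomial does not split into linear factors over ℚ, so A has no Jordan form over ℚ; the rational canonical form exists over any field.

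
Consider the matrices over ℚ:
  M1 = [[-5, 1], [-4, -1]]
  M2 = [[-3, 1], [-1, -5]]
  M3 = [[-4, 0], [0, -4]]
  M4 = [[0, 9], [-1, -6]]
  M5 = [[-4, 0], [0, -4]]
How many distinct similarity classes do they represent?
Characteristic polynomials: χ_{M1} = (x + 3)^2, χ_{M2} = (x + 4)^2, χ_{M3} = (x + 4)^2, χ_{M4} = (x + 3)^2, χ_{M5} = (x + 4)^2.

{M1, M4}: invariant factors (x + 3)^2.

{M2}: invariant factors (x + 4)^2.

{M3, M5}: invariant factors x + 4, x + 4.

Matrices are similar if and only if their invariant-factor lists agree; the partition into similarity classes is {M1, M4}, {M2}, {M3, M5}.

3 classes: {M1, M4}, {M2}, {M3, M5}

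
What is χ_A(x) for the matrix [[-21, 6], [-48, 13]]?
xI - A = [[x + 21, -6], [48, x - 13]].

Expanding det(xI - A) along the first row:
det(xI - A) = + (x + 21)·det([[x - 13]]) - (-6)·det([[48]]).

Evaluating gives χ_A(x) = x^2 + 8x + 15 = (x + 3)(x + 5).

χ_A(x) = (x + 3)(x + 5)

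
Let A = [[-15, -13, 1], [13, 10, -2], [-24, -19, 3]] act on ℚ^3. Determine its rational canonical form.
R = [[0, 0, -4], [1, 0, 10], [0, 1, -2]]

The invariant factors of A (the non-unit diagonal entries of the Smith normal form of xI - A over ℚ[x]) are (x - 2)(x^2 + 4x - 2), each dividing the next. The characteristic polynomial is their product, (x - 2)(x^2 + 4x - 2).

The rational canonical form is the block-diagonal matrix of companion matrices C(f_i):
R = [[0, 0, -4], [1, 0, 10], [0, 1, -2]].

Note the characteristic polynomial does not split into linear factors over ℚ, so A has no Jordan form over ℚ; the rational canonical form exists over any field.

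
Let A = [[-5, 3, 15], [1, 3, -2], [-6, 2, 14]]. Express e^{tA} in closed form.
A has Jordan form J = [[4, 1, 0], [0, 4, 1], [0, 0, 4]] with A = PJP^{-1}, so e^{tA} = P e^{tJ} P^{-1}.

For a Jordan block J_k(λ), e^{tJ_k(λ)} = e^{λt} · (I + tN + t^2 N^2/2! + ... + t^{k-1} N^{k-1}/(k-1)!) where N is the nilpotent superdiagonal part.

Assembling the blocks and conjugating back gives the entries of e^{tA} as shown above.

e^{tA} = [[(-3*t^2 - 9*t + 1)*e^{4*t}, 3*t*e^{4*t}, 3*t*(3*t + 10)*e^{4*t}/2], [t*(t + 1)*e^{4*t}, (1 - t)*e^{4*t}, t*(-3*t - 4)*e^{4*t}/2], [2*t*(-t - 3)*e^{4*t}, 2*t*e^{4*t}, (3*t^2 + 10*t + 1)*e^{4*t}]]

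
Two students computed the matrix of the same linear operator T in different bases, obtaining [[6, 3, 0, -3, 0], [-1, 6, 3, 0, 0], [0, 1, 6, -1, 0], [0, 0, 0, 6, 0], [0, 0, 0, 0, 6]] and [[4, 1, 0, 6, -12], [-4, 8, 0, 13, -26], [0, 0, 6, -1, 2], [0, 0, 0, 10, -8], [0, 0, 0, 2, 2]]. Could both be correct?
Yes.

Two matrices over a field are similar if and only if they have the same invariant factors.

Both A and B have characteristic polynomial (x - 6)^5 and minimal polynomial (x - 6)^3. Computing further, both have invariant factors x - 6, x - 6, (x - 6)^3. Hence A and B are similar.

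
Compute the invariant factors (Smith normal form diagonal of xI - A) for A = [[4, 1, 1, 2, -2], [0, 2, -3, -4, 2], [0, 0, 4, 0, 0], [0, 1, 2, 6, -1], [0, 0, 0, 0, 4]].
The Jordan structure of A has elementary divisors (x - 4)^3, (x - 4)^2. Arranging the block sizes at each eigenvalue in decreasing order and taking row products gives the invariant factors.

Invariant factors (smallest first, each dividing the next): (x - 4)^2, (x - 4)^3.

Check: the last factor (x - 4)^3 is the minimal polynomial, and the product (x - 4)^5 is the characteristic polynomial.

(x - 4)^2, (x - 4)^3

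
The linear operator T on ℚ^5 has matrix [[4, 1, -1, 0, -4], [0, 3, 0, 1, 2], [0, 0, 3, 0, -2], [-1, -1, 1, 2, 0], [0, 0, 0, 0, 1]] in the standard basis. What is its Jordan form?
The characteristic polynomial is det(xI - A) = (x - 3)^4(x - 1), so the eigenvalues are 1 (algebraic multiplicity 1), 3 (algebraic multiplicity 4).

For λ = 1: algebraic multiplicity 1 gives one 1×1 block.

For λ = 3: rank(A - 3I) = 3, rank((A - 3I)^2) = 2, rank((A - 3I)^3) = 1. The eigenspace has dimension 5 - 3 = 2, so there are 2 Jordan blocks; the rank sequence gives block sizes [3, 1].

Assembling the blocks gives the Jordan form J above.

J = [[1, 0, 0, 0, 0], [0, 3, 1, 0, 0], [0, 0, 3, 1, 0], [0, 0, 0, 3, 0], [0, 0, 0, 0, 3]]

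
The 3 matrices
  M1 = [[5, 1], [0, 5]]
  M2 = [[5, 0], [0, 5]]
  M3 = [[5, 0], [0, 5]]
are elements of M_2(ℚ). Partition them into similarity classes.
Characteristic polynomials: χ_{M1} = (x - 5)^2, χ_{M2} = (x - 5)^2, χ_{M3} = (x - 5)^2.

{M1}: invariant factors (x - 5)^2.

{M2, M3}: invariant factors x - 5, x - 5.

Matrices are similar if and only if their invariant-factor lists agree; the partition into similarity classes is {M1}, {M2, M3}.

2 classes: {M1}, {M2, M3}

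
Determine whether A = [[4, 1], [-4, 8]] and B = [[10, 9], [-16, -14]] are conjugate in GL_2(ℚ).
No.

trace(A) = 12 but trace(B) = -4. The trace is a similarity invariant, so A and B are not similar.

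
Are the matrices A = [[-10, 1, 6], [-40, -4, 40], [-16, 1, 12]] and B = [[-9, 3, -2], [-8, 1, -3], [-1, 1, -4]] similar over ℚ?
trace(A) = -2 but trace(B) = -12. The trace is a similarity invariant, so A and B are not similar.

No.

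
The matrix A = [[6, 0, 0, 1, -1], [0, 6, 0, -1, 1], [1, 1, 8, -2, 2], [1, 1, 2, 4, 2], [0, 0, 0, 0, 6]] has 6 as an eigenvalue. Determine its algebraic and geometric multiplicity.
The characteristic polynomial is (x - 6)^5, so the factor x - 6 appears with exponent 5: the algebraic multiplicity is 5.

rank(A - 6I) = 2, so the eigenspace has dimension 5 - 2 = 3: the geometric multiplicity is 3.

Since 3 < 5, A is not diagonalizable.

algebraic multiplicity 5, geometric multiplicity 3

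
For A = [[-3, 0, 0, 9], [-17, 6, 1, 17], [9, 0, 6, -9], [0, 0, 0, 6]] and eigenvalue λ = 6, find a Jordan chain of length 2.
We seek v_1 ∈ ker((A - 6I)^2) \ ker(A - 6I), then set v_{i+1} = (A - 6I) v_i.

One such chain is v_1 = [[0, 0, 1, 0]]^T, v_2 = [[0, 1, 0, 0]]^T. Check: (A - 6I) v_2 = [[0, 0, 0, 0]]^T = 0.

v_1 = [[0, 0, 1, 0]]^T, v_2 = [[0, 1, 0, 0]]^T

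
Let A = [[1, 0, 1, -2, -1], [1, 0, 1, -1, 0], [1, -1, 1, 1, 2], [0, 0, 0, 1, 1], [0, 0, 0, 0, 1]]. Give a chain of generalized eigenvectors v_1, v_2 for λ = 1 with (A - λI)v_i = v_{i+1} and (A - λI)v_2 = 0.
v_1 = [[-1, -1, 1, 0, 0]]^T, v_2 = [[1, 1, 0, 0, 0]]^T

We seek v_1 ∈ ker((A - I)^2) \ ker(A - I), then set v_{i+1} = (A - I) v_i.

One such chain is v_1 = [[-1, -1, 1, 0, 0]]^T, v_2 = [[1, 1, 0, 0, 0]]^T. Check: (A - I) v_2 = [[0, 0, 0, 0, 0]]^T = 0.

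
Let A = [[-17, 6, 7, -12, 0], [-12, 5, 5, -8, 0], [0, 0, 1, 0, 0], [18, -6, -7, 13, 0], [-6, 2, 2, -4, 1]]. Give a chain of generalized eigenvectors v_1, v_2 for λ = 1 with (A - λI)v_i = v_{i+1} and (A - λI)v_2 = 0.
v_1 = [[0, -1, 1, 0, 0]]^T, v_2 = [[1, 1, 0, -1, 0]]^T

We seek v_1 ∈ ker((A - I)^2) \ ker(A - I), then set v_{i+1} = (A - I) v_i.

One such chain is v_1 = [[0, -1, 1, 0, 0]]^T, v_2 = [[1, 1, 0, -1, 0]]^T. Check: (A - I) v_2 = [[0, 0, 0, 0, 0]]^T = 0.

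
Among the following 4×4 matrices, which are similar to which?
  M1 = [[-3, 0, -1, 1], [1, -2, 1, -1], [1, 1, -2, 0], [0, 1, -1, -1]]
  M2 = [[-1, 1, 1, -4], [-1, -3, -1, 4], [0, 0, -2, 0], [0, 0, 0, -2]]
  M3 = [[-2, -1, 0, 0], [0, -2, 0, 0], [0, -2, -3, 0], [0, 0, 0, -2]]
3 classes: {M1}, {M2}, {M3}

Characteristic polynomials: χ_{M1} = (x + 2)^4, χ_{M2} = (x + 2)^4, χ_{M3} = (x + 2)^3(x + 3).

{M1}: invariant factors (x + 2)^2, (x + 2)^2.

{M2}: invariant factors x + 2, x + 2, (x + 2)^2.

{M3}: invariant factors x + 2, (x + 2)^2(x + 3).

Matrices are similar if and only if their invariant-factor lists agree; the partition into similarity classes is {M1}, {M2}, {M3}.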